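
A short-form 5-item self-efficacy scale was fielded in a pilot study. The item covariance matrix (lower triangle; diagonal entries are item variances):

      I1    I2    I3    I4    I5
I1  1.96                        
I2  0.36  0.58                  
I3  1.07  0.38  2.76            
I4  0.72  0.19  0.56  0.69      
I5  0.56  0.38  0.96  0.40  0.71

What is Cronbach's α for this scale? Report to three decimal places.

sum of item variances = 1.96 + 0.58 + 2.76 + 0.69 + 0.71 = 6.70
Sum of off-diagonal covariances = 5.58
Var(T) = 6.70 + 2 × 5.58 = 17.86
α = (k/(k−1))·(1 − sum of item variances/Var(T)) = (5/4)·(1 − 6.70/17.86) = 0.781

α = 0.781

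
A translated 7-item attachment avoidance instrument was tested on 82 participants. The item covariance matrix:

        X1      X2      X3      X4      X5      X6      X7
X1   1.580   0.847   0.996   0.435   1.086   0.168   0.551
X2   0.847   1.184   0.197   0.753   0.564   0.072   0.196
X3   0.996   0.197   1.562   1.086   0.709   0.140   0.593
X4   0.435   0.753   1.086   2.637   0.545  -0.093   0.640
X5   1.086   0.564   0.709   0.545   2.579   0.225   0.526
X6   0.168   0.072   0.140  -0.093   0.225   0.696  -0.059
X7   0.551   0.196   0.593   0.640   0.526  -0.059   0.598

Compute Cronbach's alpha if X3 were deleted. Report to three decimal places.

Cronbach's alpha = 0.698

Remaining items: X1, X2, X4, X5, X6, X7 (k = 6).
Σσ²ᵢ = 1.580 + 1.184 + 2.637 + 2.579 + 0.696 + 0.598 = 9.274
Var(T) = 9.274 + 2 × 6.456 = 22.186
α (item deleted) = (6/5)·(1 − 9.274/22.186) = 0.698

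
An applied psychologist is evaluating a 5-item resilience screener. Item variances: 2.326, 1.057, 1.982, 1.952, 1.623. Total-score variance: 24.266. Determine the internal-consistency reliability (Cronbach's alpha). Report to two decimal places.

Σσ²ᵢ = 2.326 + 1.057 + 1.982 + 1.952 + 1.623 = 8.940
α = (k/(k−1))·(1 − Σσ²ᵢ/Var(T)) = (5/4)·(1 − 8.940/24.266) = 0.79

α = 0.79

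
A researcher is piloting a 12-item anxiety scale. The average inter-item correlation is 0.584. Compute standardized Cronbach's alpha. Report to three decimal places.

Standardized α = k·r̄ / (1 + (k−1)·r̄) = 12 × 0.584 / (1 + 11 × 0.584)
  = 7.0080 / 7.4240 = 0.944

standardized Cronbach's alpha = 0.944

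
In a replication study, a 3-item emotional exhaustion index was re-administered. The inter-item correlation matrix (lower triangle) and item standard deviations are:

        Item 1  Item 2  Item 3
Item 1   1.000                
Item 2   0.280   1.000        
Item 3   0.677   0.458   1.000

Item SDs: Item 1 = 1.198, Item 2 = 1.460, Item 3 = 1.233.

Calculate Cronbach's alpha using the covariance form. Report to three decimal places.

α = 0.715

Σσ²ᵢ = 1.198² + 1.460² + 1.233² = 5.0871
Covariances σ_ij = r_ij · s_i · s_j:
  σ(Item 1,Item 2) = 0.280 × 1.198 × 1.460 = 0.4897
  σ(Item 1,Item 3) = 0.677 × 1.198 × 1.233 = 1.0000
  σ(Item 2,Item 3) = 0.458 × 1.460 × 1.233 = 0.8245
σ²_T = Σσ²ᵢ + 2·Σσ_ij = 5.0871 + 2 × 2.3142 = 9.7155
α = (3/2)·(1 − 5.0871/9.7155) = 0.715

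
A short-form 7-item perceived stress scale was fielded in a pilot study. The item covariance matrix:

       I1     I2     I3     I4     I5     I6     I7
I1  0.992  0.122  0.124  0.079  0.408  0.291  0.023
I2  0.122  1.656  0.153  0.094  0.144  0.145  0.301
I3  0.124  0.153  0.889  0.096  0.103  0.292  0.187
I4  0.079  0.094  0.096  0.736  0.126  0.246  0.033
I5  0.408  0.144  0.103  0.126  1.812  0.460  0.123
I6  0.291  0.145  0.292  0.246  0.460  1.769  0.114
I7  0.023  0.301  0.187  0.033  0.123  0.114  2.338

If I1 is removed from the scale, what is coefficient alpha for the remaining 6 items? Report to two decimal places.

α = 0.44

Remaining items: I2, I3, I4, I5, I6, I7 (k = 6).
Σσ²ᵢ = 1.656 + 0.889 + 0.736 + 1.812 + 1.769 + 2.338 = 9.200
σ²_total = 9.200 + 2 × 2.617 = 14.434
α (item deleted) = (6/5)·(1 − 9.200/14.434) = 0.44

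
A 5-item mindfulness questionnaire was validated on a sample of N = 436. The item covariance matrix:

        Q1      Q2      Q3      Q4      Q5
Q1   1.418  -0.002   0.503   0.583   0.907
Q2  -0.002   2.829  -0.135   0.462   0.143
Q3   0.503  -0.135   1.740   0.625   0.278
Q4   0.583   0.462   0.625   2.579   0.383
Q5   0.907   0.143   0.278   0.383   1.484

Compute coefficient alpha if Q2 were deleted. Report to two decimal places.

Remaining items: Q1, Q3, Q4, Q5 (k = 4).
sum of item variances = 1.418 + 1.740 + 2.579 + 1.484 = 7.221
Var(T) = 7.221 + 2 × 3.279 = 13.779
α (item deleted) = (4/3)·(1 − 7.221/13.779) = 0.63

coefficient alpha = 0.63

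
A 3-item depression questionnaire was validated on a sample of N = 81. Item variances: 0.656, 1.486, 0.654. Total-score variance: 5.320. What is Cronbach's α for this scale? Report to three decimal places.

α = 0.712

ΣVar(i) = 0.656 + 1.486 + 0.654 = 2.796
α = (k/(k−1))·(1 − ΣVar(i)/σ²_total) = (3/2)·(1 − 2.796/5.320) = 0.712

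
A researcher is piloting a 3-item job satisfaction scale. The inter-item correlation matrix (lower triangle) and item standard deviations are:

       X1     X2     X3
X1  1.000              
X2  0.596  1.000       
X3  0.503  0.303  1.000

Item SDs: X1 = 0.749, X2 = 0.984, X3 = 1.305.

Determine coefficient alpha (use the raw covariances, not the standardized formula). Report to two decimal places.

Σσ²ᵢ = 0.749² + 0.984² + 1.305² = 3.2323
Covariances σ_ij = r_ij · s_i · s_j:
  σ(X1,X2) = 0.596 × 0.749 × 0.984 = 0.4393
  σ(X1,X3) = 0.503 × 0.749 × 1.305 = 0.4917
  σ(X2,X3) = 0.303 × 0.984 × 1.305 = 0.3891
σ²_T = Σσ²ᵢ + 2·Σσ_ij = 3.2323 + 2 × 1.3201 = 5.8725
α = (3/2)·(1 − 3.2323/5.8725) = 0.67

coefficient alpha = 0.67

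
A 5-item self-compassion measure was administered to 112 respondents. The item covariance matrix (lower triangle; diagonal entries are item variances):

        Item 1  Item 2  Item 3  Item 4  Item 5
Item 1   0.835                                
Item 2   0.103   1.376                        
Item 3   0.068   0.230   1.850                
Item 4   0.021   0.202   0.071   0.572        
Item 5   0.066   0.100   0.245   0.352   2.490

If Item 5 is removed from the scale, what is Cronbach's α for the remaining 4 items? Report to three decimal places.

Cronbach's α = 0.308

Remaining items: Item 1, Item 2, Item 3, Item 4 (k = 4).
Σσᵢ² = 0.835 + 1.376 + 1.850 + 0.572 = 4.633
total variance = 4.633 + 2 × 0.695 = 6.023
α (item deleted) = (4/3)·(1 − 4.633/6.023) = 0.308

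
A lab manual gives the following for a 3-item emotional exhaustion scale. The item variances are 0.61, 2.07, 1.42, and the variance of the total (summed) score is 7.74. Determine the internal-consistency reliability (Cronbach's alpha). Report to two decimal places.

sum of item variances = 0.61 + 2.07 + 1.42 = 4.10
α = (k/(k−1))·(1 − sum of item variances/Var(T)) = (3/2)·(1 − 4.10/7.74) = 0.71

α = 0.71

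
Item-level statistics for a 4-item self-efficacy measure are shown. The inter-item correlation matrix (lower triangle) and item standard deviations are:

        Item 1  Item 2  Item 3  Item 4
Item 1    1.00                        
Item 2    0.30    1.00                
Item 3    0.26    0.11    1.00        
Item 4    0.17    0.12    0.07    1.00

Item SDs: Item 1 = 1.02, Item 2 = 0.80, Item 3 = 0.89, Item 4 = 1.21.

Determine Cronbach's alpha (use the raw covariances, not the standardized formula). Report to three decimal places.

Σσ²ᵢ = 1.02² + 0.80² + 0.89² + 1.21² = 3.9366
Covariances σ_ij = r_ij · s_i · s_j:
  σ(Item 1,Item 2) = 0.30 × 1.02 × 0.80 = 0.2448
  σ(Item 1,Item 3) = 0.26 × 1.02 × 0.89 = 0.2360
  σ(Item 1,Item 4) = 0.17 × 1.02 × 1.21 = 0.2098
  σ(Item 2,Item 3) = 0.11 × 0.80 × 0.89 = 0.0783
  σ(Item 2,Item 4) = 0.12 × 0.80 × 1.21 = 0.1162
  σ(Item 3,Item 4) = 0.07 × 0.89 × 1.21 = 0.0754
σ²_T = Σσ²ᵢ + 2·Σσ_ij = 3.9366 + 2 × 0.9605 = 5.8576
α = (4/3)·(1 − 3.9366/5.8576) = 0.437

α = 0.437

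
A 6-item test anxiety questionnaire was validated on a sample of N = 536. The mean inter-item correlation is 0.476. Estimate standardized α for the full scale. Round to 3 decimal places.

α = 0.845

Standardized α = k·r̄ / (1 + (k−1)·r̄) = 6 × 0.476 / (1 + 5 × 0.476)
  = 2.8560 / 3.3800 = 0.845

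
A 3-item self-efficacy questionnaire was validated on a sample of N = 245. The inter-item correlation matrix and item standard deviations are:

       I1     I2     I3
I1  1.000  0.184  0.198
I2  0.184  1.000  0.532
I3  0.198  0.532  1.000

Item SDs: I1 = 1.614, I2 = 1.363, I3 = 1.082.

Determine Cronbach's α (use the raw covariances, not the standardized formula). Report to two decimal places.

Σσ²ᵢ = 1.614² + 1.363² + 1.082² = 5.6335
Covariances σ_ij = r_ij · s_i · s_j:
  σ(I1,I2) = 0.184 × 1.614 × 1.363 = 0.4048
  σ(I1,I3) = 0.198 × 1.614 × 1.082 = 0.3458
  σ(I2,I3) = 0.532 × 1.363 × 1.082 = 0.7846
σ²_T = Σσ²ᵢ + 2·Σσ_ij = 5.6335 + 2 × 1.5352 = 8.7039
α = (3/2)·(1 − 5.6335/8.7039) = 0.53

Cronbach's α = 0.53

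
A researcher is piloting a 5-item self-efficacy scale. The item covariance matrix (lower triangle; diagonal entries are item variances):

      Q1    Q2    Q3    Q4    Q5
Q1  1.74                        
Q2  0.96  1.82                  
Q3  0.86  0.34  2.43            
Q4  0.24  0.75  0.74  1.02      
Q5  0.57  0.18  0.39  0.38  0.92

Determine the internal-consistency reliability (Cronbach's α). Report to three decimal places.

Cronbach's α = 0.721

ΣVar(i) = 1.74 + 1.82 + 2.43 + 1.02 + 0.92 = 7.93
Σ_{i<j} σ_ij = 5.41
Var(T) = 7.93 + 2 × 5.41 = 18.75
α = (k/(k−1))·(1 − ΣVar(i)/Var(T)) = (5/4)·(1 − 7.93/18.75) = 0.721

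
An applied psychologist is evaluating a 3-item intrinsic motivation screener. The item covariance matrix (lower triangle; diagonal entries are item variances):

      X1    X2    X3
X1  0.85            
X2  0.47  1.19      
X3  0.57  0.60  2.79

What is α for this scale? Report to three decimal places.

Σσᵢ² = 0.85 + 1.19 + 2.79 = 4.83
Sum of the distinct covariances = 1.64
total variance = 4.83 + 2 × 1.64 = 8.11
α = (k/(k−1))·(1 − Σσᵢ²/total variance) = (3/2)·(1 − 4.83/8.11) = 0.607

α = 0.607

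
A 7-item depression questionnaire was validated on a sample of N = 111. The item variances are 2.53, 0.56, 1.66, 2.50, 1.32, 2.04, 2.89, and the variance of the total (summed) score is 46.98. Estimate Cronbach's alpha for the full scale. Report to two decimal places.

Cronbach's alpha = 0.83

Σσᵢ² = 2.53 + 0.56 + 1.66 + 2.50 + 1.32 + 2.04 + 2.89 = 13.50
α = (k/(k−1))·(1 − Σσᵢ²/σ²_T) = (7/6)·(1 − 13.50/46.98) = 0.83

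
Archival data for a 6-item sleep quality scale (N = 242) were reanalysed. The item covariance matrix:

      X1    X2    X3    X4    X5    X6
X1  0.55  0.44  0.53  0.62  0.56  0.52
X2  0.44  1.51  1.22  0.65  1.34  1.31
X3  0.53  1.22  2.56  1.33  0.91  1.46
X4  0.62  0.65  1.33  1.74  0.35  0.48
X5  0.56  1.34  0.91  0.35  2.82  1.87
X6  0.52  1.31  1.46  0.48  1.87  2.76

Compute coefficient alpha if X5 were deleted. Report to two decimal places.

coefficient alpha = 0.82

Remaining items: X1, X2, X3, X4, X6 (k = 5).
Σσᵢ² = 0.55 + 1.51 + 2.56 + 1.74 + 2.76 = 9.12
total variance = 9.12 + 2 × 8.56 = 26.24
α (item deleted) = (5/4)·(1 − 9.12/26.24) = 0.82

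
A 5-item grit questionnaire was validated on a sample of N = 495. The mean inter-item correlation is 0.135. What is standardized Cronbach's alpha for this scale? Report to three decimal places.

Standardized α = k·r̄ / (1 + (k−1)·r̄) = 5 × 0.135 / (1 + 4 × 0.135)
  = 0.6750 / 1.5400 = 0.438

α = 0.438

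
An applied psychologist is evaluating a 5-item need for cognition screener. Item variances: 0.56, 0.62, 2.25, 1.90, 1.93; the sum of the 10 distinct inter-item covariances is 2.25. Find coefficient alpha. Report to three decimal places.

α = 0.478

ΣVar(i) = 0.56 + 0.62 + 2.25 + 1.90 + 1.93 = 7.26
Sum of distinct covariances = 2.25
Var(T) = ΣVar(i) + 2·Σcov = 7.26 + 2 × 2.25 = 11.76
α = (5/4)·(1 − 7.26/11.76) = 0.478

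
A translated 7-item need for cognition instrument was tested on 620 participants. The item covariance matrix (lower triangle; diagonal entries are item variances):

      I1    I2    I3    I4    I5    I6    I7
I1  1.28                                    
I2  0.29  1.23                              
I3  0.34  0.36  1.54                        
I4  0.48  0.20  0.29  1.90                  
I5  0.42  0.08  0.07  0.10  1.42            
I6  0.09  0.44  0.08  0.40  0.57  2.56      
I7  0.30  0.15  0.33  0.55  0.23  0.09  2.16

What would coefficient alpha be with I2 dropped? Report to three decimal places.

Remaining items: I1, I3, I4, I5, I6, I7 (k = 6).
Σσᵢ² = 1.28 + 1.54 + 1.90 + 1.42 + 2.56 + 2.16 = 10.86
Var(T) = 10.86 + 2 × 4.34 = 19.54
α (item deleted) = (6/5)·(1 − 10.86/19.54) = 0.533

α = 0.533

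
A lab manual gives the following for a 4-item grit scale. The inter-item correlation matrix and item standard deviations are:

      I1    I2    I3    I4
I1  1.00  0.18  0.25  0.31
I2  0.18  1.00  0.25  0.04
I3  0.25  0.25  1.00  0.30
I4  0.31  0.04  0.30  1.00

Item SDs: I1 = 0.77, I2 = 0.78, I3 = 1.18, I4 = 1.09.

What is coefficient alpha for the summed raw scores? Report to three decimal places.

Σσ²ᵢ = 0.77² + 0.78² + 1.18² + 1.09² = 3.7818
Covariances σ_ij = r_ij · s_i · s_j:
  σ(I1,I2) = 0.18 × 0.77 × 0.78 = 0.1081
  σ(I1,I3) = 0.25 × 0.77 × 1.18 = 0.2271
  σ(I1,I4) = 0.31 × 0.77 × 1.09 = 0.2602
  σ(I2,I3) = 0.25 × 0.78 × 1.18 = 0.2301
  σ(I2,I4) = 0.04 × 0.78 × 1.09 = 0.0340
  σ(I3,I4) = 0.30 × 1.18 × 1.09 = 0.3859
σ²_T = Σσ²ᵢ + 2·Σσ_ij = 3.7818 + 2 × 1.2454 = 6.2726
α = (4/3)·(1 − 3.7818/6.2726) = 0.529

coefficient alpha = 0.529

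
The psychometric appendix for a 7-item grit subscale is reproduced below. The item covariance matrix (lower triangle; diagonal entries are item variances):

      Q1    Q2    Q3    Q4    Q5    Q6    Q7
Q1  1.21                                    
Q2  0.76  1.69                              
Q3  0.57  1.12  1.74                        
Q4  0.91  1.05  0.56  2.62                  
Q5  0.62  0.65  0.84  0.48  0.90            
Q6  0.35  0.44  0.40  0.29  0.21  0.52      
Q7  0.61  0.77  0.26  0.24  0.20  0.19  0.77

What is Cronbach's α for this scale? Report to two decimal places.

Cronbach's α = 0.83

Σσᵢ² = 1.21 + 1.69 + 1.74 + 2.62 + 0.90 + 0.52 + 0.77 = 9.45
Sum of off-diagonal covariances = 11.52
Var(T) = 9.45 + 2 × 11.52 = 32.49
α = (k/(k−1))·(1 − Σσᵢ²/Var(T)) = (7/6)·(1 − 9.45/32.49) = 0.83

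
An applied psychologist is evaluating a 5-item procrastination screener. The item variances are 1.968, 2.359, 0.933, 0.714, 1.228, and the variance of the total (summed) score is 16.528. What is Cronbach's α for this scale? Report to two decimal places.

Σσ²ᵢ = 1.968 + 2.359 + 0.933 + 0.714 + 1.228 = 7.202
α = (k/(k−1))·(1 − Σσ²ᵢ/total variance) = (5/4)·(1 − 7.202/16.528) = 0.71

α = 0.71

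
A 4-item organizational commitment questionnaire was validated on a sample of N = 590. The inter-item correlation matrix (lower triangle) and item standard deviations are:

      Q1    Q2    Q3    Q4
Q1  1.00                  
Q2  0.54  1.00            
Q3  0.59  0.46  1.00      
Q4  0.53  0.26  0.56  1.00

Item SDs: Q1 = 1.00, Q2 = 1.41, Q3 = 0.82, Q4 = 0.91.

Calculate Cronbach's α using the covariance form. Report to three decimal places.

α = 0.764

Σσ²ᵢ = 1.00² + 1.41² + 0.82² + 0.91² = 4.4886
Covariances σ_ij = r_ij · s_i · s_j:
  σ(Q1,Q2) = 0.54 × 1.00 × 1.41 = 0.7614
  σ(Q1,Q3) = 0.59 × 1.00 × 0.82 = 0.4838
  σ(Q1,Q4) = 0.53 × 1.00 × 0.91 = 0.4823
  σ(Q2,Q3) = 0.46 × 1.41 × 0.82 = 0.5319
  σ(Q2,Q4) = 0.26 × 1.41 × 0.91 = 0.3336
  σ(Q3,Q4) = 0.56 × 0.82 × 0.91 = 0.4179
σ²_T = Σσ²ᵢ + 2·Σσ_ij = 4.4886 + 2 × 3.0109 = 10.5104
α = (4/3)·(1 − 4.4886/10.5104) = 0.764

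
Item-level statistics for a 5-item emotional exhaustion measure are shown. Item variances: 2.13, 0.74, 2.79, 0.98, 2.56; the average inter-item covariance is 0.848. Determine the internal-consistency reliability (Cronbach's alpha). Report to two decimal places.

α = 0.81

ΣVar(i) = 2.13 + 0.74 + 2.79 + 0.98 + 2.56 = 9.20
Sum of the 10 distinct covariances = 10 × 0.848 = 8.480
Var(T) = ΣVar(i) + 2·Σcov = 9.20 + 2 × 8.480 = 26.160
α = (5/4)·(1 − 9.20/26.160) = 0.81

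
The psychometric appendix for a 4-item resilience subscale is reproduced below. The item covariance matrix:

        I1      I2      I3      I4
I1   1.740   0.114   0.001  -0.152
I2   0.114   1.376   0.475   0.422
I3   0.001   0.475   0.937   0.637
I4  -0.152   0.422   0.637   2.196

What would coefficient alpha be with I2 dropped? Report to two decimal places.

α = 0.25

Remaining items: I1, I3, I4 (k = 3).
Σσ²ᵢ = 1.740 + 0.937 + 2.196 = 4.873
Var(T) = 4.873 + 2 × 0.486 = 5.845
α (item deleted) = (3/2)·(1 − 4.873/5.845) = 0.25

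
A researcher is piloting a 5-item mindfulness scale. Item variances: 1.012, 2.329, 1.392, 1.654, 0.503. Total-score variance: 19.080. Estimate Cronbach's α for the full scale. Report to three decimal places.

sum of item variances = 1.012 + 2.329 + 1.392 + 1.654 + 0.503 = 6.890
α = (k/(k−1))·(1 − sum of item variances/Var(T)) = (5/4)·(1 − 6.890/19.080) = 0.799

Cronbach's α = 0.799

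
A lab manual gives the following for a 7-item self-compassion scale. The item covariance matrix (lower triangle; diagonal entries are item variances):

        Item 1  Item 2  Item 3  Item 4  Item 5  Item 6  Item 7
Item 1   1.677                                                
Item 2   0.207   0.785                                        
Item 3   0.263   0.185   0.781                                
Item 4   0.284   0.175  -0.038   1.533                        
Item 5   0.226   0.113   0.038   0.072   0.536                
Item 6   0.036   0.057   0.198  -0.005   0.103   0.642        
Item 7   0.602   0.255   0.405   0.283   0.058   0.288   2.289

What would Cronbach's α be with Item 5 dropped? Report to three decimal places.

α = 0.544

Remaining items: Item 1, Item 2, Item 3, Item 4, Item 6, Item 7 (k = 6).
ΣVar(i) = 1.677 + 0.785 + 0.781 + 1.533 + 0.642 + 2.289 = 7.707
σ²_T = 7.707 + 2 × 3.195 = 14.097
α (item deleted) = (6/5)·(1 − 7.707/14.097) = 0.544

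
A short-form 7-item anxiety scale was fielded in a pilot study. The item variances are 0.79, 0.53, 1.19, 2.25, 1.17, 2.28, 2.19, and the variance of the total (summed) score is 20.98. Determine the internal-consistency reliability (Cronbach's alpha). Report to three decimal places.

Cronbach's alpha = 0.588

sum of item variances = 0.79 + 0.53 + 1.19 + 2.25 + 1.17 + 2.28 + 2.19 = 10.40
α = (k/(k−1))·(1 − sum of item variances/σ²_total) = (7/6)·(1 − 10.40/20.98) = 0.588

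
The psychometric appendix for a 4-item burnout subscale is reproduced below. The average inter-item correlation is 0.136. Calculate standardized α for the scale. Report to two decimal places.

standardized α = 0.39

Standardized α = k·r̄ / (1 + (k−1)·r̄) = 4 × 0.136 / (1 + 3 × 0.136)
  = 0.5440 / 1.4080 = 0.39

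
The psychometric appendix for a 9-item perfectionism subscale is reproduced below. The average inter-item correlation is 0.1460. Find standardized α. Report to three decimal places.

standardized α = 0.606

Standardized α = k·r̄ / (1 + (k−1)·r̄) = 9 × 0.1460 / (1 + 8 × 0.1460)
  = 1.3140 / 2.1680 = 0.606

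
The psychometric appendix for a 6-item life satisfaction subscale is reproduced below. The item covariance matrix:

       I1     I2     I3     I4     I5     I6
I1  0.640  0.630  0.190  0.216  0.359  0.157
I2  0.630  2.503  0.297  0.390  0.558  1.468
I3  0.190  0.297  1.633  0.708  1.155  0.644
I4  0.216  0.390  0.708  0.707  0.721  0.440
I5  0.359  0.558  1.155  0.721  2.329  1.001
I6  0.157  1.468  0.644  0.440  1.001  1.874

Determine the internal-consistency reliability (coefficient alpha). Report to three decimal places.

ΣVar(i) = 0.640 + 2.503 + 1.633 + 0.707 + 2.329 + 1.874 = 9.686
Σ_{i<j} σ_ij = 8.934
σ²_total = 9.686 + 2 × 8.934 = 27.554
α = (k/(k−1))·(1 − ΣVar(i)/σ²_total) = (6/5)·(1 − 9.686/27.554) = 0.778

coefficient alpha = 0.778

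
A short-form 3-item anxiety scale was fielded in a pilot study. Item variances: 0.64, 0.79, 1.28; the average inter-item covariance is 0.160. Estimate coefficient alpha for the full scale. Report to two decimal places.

Σσ²ᵢ = 0.64 + 0.79 + 1.28 = 2.71
Sum of the 3 distinct covariances = 3 × 0.160 = 0.480
total variance = Σσ²ᵢ + 2·Σcov = 2.71 + 2 × 0.480 = 3.670
α = (3/2)·(1 − 2.71/3.670) = 0.39

coefficient alpha = 0.39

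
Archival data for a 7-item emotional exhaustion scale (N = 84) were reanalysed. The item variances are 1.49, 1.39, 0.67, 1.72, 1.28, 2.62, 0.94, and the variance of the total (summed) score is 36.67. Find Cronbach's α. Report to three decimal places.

α = 0.845

ΣVar(i) = 1.49 + 1.39 + 0.67 + 1.72 + 1.28 + 2.62 + 0.94 = 10.11
α = (k/(k−1))·(1 − ΣVar(i)/total variance) = (7/6)·(1 − 10.11/36.67) = 0.845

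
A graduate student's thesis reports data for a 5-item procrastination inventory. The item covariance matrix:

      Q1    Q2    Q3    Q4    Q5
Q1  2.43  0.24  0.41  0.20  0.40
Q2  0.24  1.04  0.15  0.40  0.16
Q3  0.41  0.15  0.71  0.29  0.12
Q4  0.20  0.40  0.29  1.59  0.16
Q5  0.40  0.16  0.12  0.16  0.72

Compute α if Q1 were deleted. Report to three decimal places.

α = 0.516

Remaining items: Q2, Q3, Q4, Q5 (k = 4).
Σσᵢ² = 1.04 + 0.71 + 1.59 + 0.72 = 4.06
σ²_total = 4.06 + 2 × 1.28 = 6.62
α (item deleted) = (4/3)·(1 − 4.06/6.62) = 0.516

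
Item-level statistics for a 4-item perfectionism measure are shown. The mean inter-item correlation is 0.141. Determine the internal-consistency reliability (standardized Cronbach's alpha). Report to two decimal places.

standardized Cronbach's alpha = 0.40

Standardized α = k·r̄ / (1 + (k−1)·r̄) = 4 × 0.141 / (1 + 3 × 0.141)
  = 0.5640 / 1.4230 = 0.40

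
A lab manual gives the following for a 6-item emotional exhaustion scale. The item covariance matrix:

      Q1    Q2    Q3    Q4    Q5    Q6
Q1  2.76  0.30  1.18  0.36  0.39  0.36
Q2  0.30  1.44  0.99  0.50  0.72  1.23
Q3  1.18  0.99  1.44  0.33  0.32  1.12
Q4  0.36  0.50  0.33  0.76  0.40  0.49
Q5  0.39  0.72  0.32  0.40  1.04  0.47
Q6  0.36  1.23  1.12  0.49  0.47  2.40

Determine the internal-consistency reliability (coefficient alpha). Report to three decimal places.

Σσ²ᵢ = 2.76 + 1.44 + 1.44 + 0.76 + 1.04 + 2.40 = 9.84
Sum of the distinct covariances = 9.16
Var(T) = 9.84 + 2 × 9.16 = 28.16
α = (k/(k−1))·(1 − Σσ²ᵢ/Var(T)) = (6/5)·(1 − 9.84/28.16) = 0.781

α = 0.781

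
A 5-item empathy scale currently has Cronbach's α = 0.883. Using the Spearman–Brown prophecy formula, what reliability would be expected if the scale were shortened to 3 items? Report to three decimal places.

Length factor m = 3/5 = 0.6000
α' = m·α / (1 − (1−m)·α)
   = 3/5 × 0.883 / (1 − (1 − 3/5) × 0.883)
   = 0.5298 / 0.6468 = 0.819

predicted reliability = 0.819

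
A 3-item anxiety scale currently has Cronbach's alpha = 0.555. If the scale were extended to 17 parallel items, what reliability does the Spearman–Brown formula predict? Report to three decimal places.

Length factor m = 17/3 = 5.6667
α' = m·α / (1 + (m−1)·α)
   = 17/3 × 0.555 / (1 + (17/3 − 1) × 0.555)
   = 3.1450 / 3.5900 = 0.876

predicted reliability = 0.876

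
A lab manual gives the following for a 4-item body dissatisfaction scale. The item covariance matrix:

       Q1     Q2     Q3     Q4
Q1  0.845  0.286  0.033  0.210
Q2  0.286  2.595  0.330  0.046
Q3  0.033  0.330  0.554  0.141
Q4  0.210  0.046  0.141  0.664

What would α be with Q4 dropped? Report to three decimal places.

Remaining items: Q1, Q2, Q3 (k = 3).
ΣVar(i) = 0.845 + 2.595 + 0.554 = 3.994
total variance = 3.994 + 2 × 0.649 = 5.292
α (item deleted) = (3/2)·(1 − 3.994/5.292) = 0.368

α = 0.368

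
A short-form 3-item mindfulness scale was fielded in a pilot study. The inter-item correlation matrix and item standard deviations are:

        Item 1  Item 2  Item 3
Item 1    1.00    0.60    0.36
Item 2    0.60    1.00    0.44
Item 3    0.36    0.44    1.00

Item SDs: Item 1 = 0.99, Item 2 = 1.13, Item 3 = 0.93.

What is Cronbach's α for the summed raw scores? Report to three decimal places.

α = 0.726

Σσ²ᵢ = 0.99² + 1.13² + 0.93² = 3.1219
Covariances σ_ij = r_ij · s_i · s_j:
  σ(Item 1,Item 2) = 0.60 × 0.99 × 1.13 = 0.6712
  σ(Item 1,Item 3) = 0.36 × 0.99 × 0.93 = 0.3315
  σ(Item 2,Item 3) = 0.44 × 1.13 × 0.93 = 0.4624
σ²_T = Σσ²ᵢ + 2·Σσ_ij = 3.1219 + 2 × 1.4651 = 6.0521
α = (3/2)·(1 − 3.1219/6.0521) = 0.726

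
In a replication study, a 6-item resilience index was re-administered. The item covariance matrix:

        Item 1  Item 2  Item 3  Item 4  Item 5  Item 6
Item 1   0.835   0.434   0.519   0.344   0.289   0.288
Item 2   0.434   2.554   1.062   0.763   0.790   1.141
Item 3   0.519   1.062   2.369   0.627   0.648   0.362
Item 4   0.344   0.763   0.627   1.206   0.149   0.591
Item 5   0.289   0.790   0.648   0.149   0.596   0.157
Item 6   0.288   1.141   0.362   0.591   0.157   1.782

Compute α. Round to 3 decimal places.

sum of item variances = 0.835 + 2.554 + 2.369 + 1.206 + 0.596 + 1.782 = 9.342
Sum of off-diagonal covariances = 8.164
σ²_total = 9.342 + 2 × 8.164 = 25.670
α = (k/(k−1))·(1 − sum of item variances/σ²_total) = (6/5)·(1 − 9.342/25.670) = 0.763

α = 0.763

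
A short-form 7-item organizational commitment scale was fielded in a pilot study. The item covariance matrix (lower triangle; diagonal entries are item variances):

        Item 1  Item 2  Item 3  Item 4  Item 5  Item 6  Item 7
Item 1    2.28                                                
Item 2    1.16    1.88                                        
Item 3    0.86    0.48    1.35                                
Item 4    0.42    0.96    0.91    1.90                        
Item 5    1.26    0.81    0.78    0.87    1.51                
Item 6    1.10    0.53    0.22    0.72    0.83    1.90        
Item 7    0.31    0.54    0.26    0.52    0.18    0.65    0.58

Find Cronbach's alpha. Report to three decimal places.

α = 0.835

sum of item variances = 2.28 + 1.88 + 1.35 + 1.90 + 1.51 + 1.90 + 0.58 = 11.40
Sum of the distinct covariances = 14.37
σ²_total = 11.40 + 2 × 14.37 = 40.14
α = (k/(k−1))·(1 − sum of item variances/σ²_total) = (7/6)·(1 − 11.40/40.14) = 0.835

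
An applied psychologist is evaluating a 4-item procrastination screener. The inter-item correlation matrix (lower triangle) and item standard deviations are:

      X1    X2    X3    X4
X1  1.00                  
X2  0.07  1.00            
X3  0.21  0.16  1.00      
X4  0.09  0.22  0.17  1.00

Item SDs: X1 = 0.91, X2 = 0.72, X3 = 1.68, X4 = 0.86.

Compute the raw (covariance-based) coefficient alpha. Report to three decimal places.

α = 0.389

Σσ²ᵢ = 0.91² + 0.72² + 1.68² + 0.86² = 4.9085
Covariances σ_ij = r_ij · s_i · s_j:
  σ(X1,X2) = 0.07 × 0.91 × 0.72 = 0.0459
  σ(X1,X3) = 0.21 × 0.91 × 1.68 = 0.3210
  σ(X1,X4) = 0.09 × 0.91 × 0.86 = 0.0704
  σ(X2,X3) = 0.16 × 0.72 × 1.68 = 0.1935
  σ(X2,X4) = 0.22 × 0.72 × 0.86 = 0.1362
  σ(X3,X4) = 0.17 × 1.68 × 0.86 = 0.2456
σ²_T = Σσ²ᵢ + 2·Σσ_ij = 4.9085 + 2 × 1.0126 = 6.9337
α = (4/3)·(1 − 4.9085/6.9337) = 0.389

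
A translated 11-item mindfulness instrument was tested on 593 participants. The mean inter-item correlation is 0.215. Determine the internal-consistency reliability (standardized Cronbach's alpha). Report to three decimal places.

standardized Cronbach's alpha = 0.751

Standardized α = k·r̄ / (1 + (k−1)·r̄) = 11 × 0.215 / (1 + 10 × 0.215)
  = 2.3650 / 3.1500 = 0.751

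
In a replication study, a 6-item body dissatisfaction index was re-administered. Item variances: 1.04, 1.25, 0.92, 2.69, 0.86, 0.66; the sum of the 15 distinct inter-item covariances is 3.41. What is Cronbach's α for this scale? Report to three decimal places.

Σσ²ᵢ = 1.04 + 1.25 + 0.92 + 2.69 + 0.86 + 0.66 = 7.42
Sum of distinct covariances = 3.41
σ²_total = Σσ²ᵢ + 2·Σcov = 7.42 + 2 × 3.41 = 14.24
α = (6/5)·(1 − 7.42/14.24) = 0.575

Cronbach's α = 0.575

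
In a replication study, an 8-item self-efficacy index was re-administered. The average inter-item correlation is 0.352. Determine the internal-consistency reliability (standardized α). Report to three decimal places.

Standardized α = k·r̄ / (1 + (k−1)·r̄) = 8 × 0.352 / (1 + 7 × 0.352)
  = 2.8160 / 3.4640 = 0.813

α = 0.813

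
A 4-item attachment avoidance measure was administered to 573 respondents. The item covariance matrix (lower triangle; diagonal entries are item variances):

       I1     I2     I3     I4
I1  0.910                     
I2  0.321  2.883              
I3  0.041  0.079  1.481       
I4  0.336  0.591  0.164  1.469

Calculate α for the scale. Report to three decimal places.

Σσ²ᵢ = 0.910 + 2.883 + 1.481 + 1.469 = 6.743
Σ_{i<j} σ_ij = 1.532
σ²_T = 6.743 + 2 × 1.532 = 9.807
α = (k/(k−1))·(1 − Σσ²ᵢ/σ²_T) = (4/3)·(1 − 6.743/9.807) = 0.417

α = 0.417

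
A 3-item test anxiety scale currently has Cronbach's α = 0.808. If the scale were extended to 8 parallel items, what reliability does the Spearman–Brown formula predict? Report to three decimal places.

predicted reliability = 0.918

Length factor m = 8/3 = 2.6667
α' = m·α / (1 + (m−1)·α)
   = 8/3 × 0.808 / (1 + (8/3 − 1) × 0.808)
   = 2.1547 / 2.3467 = 0.918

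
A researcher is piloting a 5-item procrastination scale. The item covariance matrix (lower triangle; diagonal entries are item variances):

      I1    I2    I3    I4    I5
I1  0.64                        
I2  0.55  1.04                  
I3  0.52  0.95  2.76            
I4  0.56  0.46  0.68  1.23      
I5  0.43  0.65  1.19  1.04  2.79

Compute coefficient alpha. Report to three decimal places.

ΣVar(i) = 0.64 + 1.04 + 2.76 + 1.23 + 2.79 = 8.46
Sum of off-diagonal covariances = 7.03
σ²_total = 8.46 + 2 × 7.03 = 22.52
α = (k/(k−1))·(1 − ΣVar(i)/σ²_total) = (5/4)·(1 − 8.46/22.52) = 0.780

coefficient alpha = 0.780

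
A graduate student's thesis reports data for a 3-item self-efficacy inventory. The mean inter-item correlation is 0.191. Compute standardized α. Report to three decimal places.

Standardized α = k·r̄ / (1 + (k−1)·r̄) = 3 × 0.191 / (1 + 2 × 0.191)
  = 0.5730 / 1.3820 = 0.415

α = 0.415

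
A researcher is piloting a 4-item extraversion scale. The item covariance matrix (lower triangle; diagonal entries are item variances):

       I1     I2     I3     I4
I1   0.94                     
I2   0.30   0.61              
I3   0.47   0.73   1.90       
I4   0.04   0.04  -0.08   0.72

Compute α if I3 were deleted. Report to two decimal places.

α = 0.38

Remaining items: I1, I2, I4 (k = 3).
Σσ²ᵢ = 0.94 + 0.61 + 0.72 = 2.27
Var(T) = 2.27 + 2 × 0.38 = 3.03
α (item deleted) = (3/2)·(1 − 2.27/3.03) = 0.38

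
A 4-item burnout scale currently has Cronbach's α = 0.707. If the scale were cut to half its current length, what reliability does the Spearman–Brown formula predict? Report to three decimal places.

Length factor m = 1/2
α' = m·α / (1 − (1−m)·α)
   = 1/2 × 0.707 / (1 − (1 − 1/2) × 0.707)
   = 0.3535 / 0.6465 = 0.547

predicted reliability = 0.547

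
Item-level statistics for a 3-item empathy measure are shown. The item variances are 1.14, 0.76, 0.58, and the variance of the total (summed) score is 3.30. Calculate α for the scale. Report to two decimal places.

α = 0.37

Σσ²ᵢ = 1.14 + 0.76 + 0.58 = 2.48
α = (k/(k−1))·(1 − Σσ²ᵢ/total variance) = (3/2)·(1 − 2.48/3.30) = 0.37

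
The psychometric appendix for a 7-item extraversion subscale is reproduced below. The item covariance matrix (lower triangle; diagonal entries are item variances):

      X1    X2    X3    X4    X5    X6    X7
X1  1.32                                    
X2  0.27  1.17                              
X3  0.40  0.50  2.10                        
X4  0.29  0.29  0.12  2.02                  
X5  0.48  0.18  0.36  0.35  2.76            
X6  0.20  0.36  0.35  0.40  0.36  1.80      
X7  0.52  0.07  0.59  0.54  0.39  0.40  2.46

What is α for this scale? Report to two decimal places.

α = 0.61

ΣVar(i) = 1.32 + 1.17 + 2.10 + 2.02 + 2.76 + 1.80 + 2.46 = 13.63
Sum of the distinct covariances = 7.42
σ²_total = 13.63 + 2 × 7.42 = 28.47
α = (k/(k−1))·(1 − ΣVar(i)/σ²_total) = (7/6)·(1 − 13.63/28.47) = 0.61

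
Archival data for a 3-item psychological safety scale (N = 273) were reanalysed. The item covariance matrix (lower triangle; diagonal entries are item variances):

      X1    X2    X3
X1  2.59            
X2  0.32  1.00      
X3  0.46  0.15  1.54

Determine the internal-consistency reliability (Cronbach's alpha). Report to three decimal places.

Σσᵢ² = 2.59 + 1.00 + 1.54 = 5.13
Σ_{i<j} σ_ij = 0.93
σ²_total = 5.13 + 2 × 0.93 = 6.99
α = (k/(k−1))·(1 − Σσᵢ²/σ²_total) = (3/2)·(1 − 5.13/6.99) = 0.399

Cronbach's alpha = 0.399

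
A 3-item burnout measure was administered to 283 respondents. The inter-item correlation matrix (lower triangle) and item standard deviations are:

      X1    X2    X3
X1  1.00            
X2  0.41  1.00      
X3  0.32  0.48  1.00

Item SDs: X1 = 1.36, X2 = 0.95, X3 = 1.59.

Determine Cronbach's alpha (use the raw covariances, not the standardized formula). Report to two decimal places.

Σσ²ᵢ = 1.36² + 0.95² + 1.59² = 5.2802
Covariances σ_ij = r_ij · s_i · s_j:
  σ(X1,X2) = 0.41 × 1.36 × 0.95 = 0.5297
  σ(X1,X3) = 0.32 × 1.36 × 1.59 = 0.6920
  σ(X2,X3) = 0.48 × 0.95 × 1.59 = 0.7250
σ²_T = Σσ²ᵢ + 2·Σσ_ij = 5.2802 + 2 × 1.9467 = 9.1736
α = (3/2)·(1 − 5.2802/9.1736) = 0.64

Cronbach's alpha = 0.64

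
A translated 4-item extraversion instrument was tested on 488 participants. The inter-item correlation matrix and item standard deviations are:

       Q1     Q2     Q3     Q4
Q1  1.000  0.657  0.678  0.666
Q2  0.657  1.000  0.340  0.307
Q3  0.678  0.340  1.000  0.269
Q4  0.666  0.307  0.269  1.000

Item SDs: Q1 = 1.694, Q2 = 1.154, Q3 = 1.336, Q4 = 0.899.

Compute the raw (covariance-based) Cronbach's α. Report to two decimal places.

Σσ²ᵢ = 1.694² + 1.154² + 1.336² + 0.899² = 6.7944
Covariances σ_ij = r_ij · s_i · s_j:
  σ(Q1,Q2) = 0.657 × 1.694 × 1.154 = 1.2844
  σ(Q1,Q3) = 0.678 × 1.694 × 1.336 = 1.5344
  σ(Q1,Q4) = 0.666 × 1.694 × 0.899 = 1.0143
  σ(Q2,Q3) = 0.340 × 1.154 × 1.336 = 0.5242
  σ(Q2,Q4) = 0.307 × 1.154 × 0.899 = 0.3185
  σ(Q3,Q4) = 0.269 × 1.336 × 0.899 = 0.3231
σ²_T = Σσ²ᵢ + 2·Σσ_ij = 6.7944 + 2 × 4.9989 = 16.7922
α = (4/3)·(1 − 6.7944/16.7922) = 0.79

α = 0.79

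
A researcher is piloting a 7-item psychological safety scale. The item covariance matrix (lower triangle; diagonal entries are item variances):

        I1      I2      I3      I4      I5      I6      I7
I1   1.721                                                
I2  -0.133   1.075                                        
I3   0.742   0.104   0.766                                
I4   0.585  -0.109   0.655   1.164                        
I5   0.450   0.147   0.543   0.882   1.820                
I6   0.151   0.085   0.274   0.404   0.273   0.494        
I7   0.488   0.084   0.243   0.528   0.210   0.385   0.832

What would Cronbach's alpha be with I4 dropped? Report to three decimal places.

Remaining items: I1, I2, I3, I5, I6, I7 (k = 6).
Σσᵢ² = 1.721 + 1.075 + 0.766 + 1.820 + 0.494 + 0.832 = 6.708
Var(T) = 6.708 + 2 × 4.046 = 14.800
α (item deleted) = (6/5)·(1 − 6.708/14.800) = 0.656

Cronbach's alpha = 0.656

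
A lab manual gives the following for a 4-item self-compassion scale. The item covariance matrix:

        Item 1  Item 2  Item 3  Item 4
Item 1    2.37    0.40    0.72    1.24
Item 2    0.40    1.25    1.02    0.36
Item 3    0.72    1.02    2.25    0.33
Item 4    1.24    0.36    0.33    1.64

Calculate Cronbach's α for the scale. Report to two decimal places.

Σσᵢ² = 2.37 + 1.25 + 2.25 + 1.64 = 7.51
Sum of off-diagonal covariances = 4.07
σ²_total = 7.51 + 2 × 4.07 = 15.65
α = (k/(k−1))·(1 − Σσᵢ²/σ²_total) = (4/3)·(1 − 7.51/15.65) = 0.69

Cronbach's α = 0.69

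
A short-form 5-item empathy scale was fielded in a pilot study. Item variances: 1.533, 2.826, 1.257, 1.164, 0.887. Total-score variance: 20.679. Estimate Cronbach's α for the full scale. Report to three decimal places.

Cronbach's α = 0.787

Σσ²ᵢ = 1.533 + 2.826 + 1.257 + 1.164 + 0.887 = 7.667
α = (k/(k−1))·(1 − Σσ²ᵢ/total variance) = (5/4)·(1 − 7.667/20.679) = 0.787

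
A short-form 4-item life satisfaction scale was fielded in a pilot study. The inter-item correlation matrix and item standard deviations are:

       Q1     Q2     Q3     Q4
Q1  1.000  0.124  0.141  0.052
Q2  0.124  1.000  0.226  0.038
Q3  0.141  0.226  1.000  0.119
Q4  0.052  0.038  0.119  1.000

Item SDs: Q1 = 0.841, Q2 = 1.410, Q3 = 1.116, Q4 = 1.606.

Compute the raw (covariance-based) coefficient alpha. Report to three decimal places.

coefficient alpha = 0.314

Σσ²ᵢ = 0.841² + 1.410² + 1.116² + 1.606² = 6.5201
Covariances σ_ij = r_ij · s_i · s_j:
  σ(Q1,Q2) = 0.124 × 0.841 × 1.410 = 0.1470
  σ(Q1,Q3) = 0.141 × 0.841 × 1.116 = 0.1323
  σ(Q1,Q4) = 0.052 × 0.841 × 1.606 = 0.0702
  σ(Q2,Q3) = 0.226 × 1.410 × 1.116 = 0.3556
  σ(Q2,Q4) = 0.038 × 1.410 × 1.606 = 0.0860
  σ(Q3,Q4) = 0.119 × 1.116 × 1.606 = 0.2133
σ²_T = Σσ²ᵢ + 2·Σσ_ij = 6.5201 + 2 × 1.0044 = 8.5289
α = (4/3)·(1 − 6.5201/8.5289) = 0.314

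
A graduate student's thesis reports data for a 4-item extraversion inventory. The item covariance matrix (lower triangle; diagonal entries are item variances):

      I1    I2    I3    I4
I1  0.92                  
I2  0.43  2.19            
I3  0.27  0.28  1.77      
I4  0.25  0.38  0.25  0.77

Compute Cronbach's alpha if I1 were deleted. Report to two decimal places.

Cronbach's alpha = 0.42

Remaining items: I2, I3, I4 (k = 3).
Σσ²ᵢ = 2.19 + 1.77 + 0.77 = 4.73
σ²_total = 4.73 + 2 × 0.91 = 6.55
α (item deleted) = (3/2)·(1 − 4.73/6.55) = 0.42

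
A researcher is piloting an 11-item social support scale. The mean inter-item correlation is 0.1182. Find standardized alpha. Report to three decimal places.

Standardized α = k·r̄ / (1 + (k−1)·r̄) = 11 × 0.1182 / (1 + 10 × 0.1182)
  = 1.3002 / 2.1820 = 0.596

α = 0.596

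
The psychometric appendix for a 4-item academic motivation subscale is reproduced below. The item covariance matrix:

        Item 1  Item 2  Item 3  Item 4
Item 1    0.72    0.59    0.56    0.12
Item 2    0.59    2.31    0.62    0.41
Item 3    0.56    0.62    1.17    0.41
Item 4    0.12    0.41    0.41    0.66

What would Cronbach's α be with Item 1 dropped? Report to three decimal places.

Remaining items: Item 2, Item 3, Item 4 (k = 3).
Σσᵢ² = 2.31 + 1.17 + 0.66 = 4.14
Var(T) = 4.14 + 2 × 1.44 = 7.02
α (item deleted) = (3/2)·(1 − 4.14/7.02) = 0.615

Cronbach's α = 0.615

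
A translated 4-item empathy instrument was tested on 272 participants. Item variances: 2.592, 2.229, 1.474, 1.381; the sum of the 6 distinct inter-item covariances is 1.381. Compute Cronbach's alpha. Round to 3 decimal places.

Σσ²ᵢ = 2.592 + 2.229 + 1.474 + 1.381 = 7.676
Sum of distinct covariances = 1.381
total variance = Σσ²ᵢ + 2·Σcov = 7.676 + 2 × 1.381 = 10.438
α = (4/3)·(1 − 7.676/10.438) = 0.353

α = 0.353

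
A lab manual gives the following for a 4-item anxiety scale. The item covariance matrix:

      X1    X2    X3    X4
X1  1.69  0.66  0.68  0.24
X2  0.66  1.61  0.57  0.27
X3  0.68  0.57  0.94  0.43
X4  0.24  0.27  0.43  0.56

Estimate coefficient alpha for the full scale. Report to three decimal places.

Σσ²ᵢ = 1.69 + 1.61 + 0.94 + 0.56 = 4.80
Σ_{i<j} σ_ij = 2.85
σ²_total = 4.80 + 2 × 2.85 = 10.50
α = (k/(k−1))·(1 − Σσ²ᵢ/σ²_total) = (4/3)·(1 − 4.80/10.50) = 0.724

coefficient alpha = 0.724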